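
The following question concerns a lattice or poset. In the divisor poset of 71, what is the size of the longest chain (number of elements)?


A chain is a totally ordered subset; we count the number of elements in a maximum chain.
Compute, for each element x, the size of the longest chain ending at x:
  1: 1
  71: 2
A maximum chain: 1 < 71
Number of elements in the longest chain: 2


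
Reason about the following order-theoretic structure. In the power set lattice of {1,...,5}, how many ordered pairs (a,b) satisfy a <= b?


The order relation is {(a,b) : a <= b}, reflexive so it includes (a,a).
Examples: ({},{}), ({},{1,2}), ({},{1,2,3}), ({},{1,2,3,4}), ({},{1,2,3,4,5}), ...
Total ordered pairs: 243


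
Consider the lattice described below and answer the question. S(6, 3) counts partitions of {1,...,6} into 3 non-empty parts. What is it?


S(n,k) = k*S(n-1,k) + S(n-1,k-1).
S(5,3) = 25, S(5,2) = 15
S(6,3) = 3*25 + 15 = 75 + 15
S(6,3) = 90


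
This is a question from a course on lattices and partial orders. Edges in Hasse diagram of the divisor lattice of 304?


A cover relation a -< b holds when a < b with no c strictly between.
Cover relations:
  1 -< 2
  1 -< 19
  2 -< 4
  2 -< 38
  4 -< 8
  4 -< 76
  8 -< 16
  8 -< 152
  ...5 more
Total: 13


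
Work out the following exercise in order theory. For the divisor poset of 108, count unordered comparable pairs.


A comparable pair {a,b} has a < b or b < a in the order.
Count unordered pairs where one element is strictly below the other.
Examples: {1,2}, {1,3}, {1,4}, {1,6}, ...
Total comparable pairs: 48


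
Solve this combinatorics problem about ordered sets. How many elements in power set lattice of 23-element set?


Power set = 2^n.
2^23 = 8388608


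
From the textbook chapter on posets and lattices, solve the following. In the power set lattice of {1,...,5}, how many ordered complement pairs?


Complement pair (a,b): a meet b = bottom, a join b = top.
Here: A intersect B = {} and A union B = {1,...,5}.
Pairs found: ({},{1,2,3,4,5}), ({1},{2,3,4,5}), ({2},{1,3,4,5}), ({3},{1,2,4,5}), ... (28 more)
Total ordered pairs: 32


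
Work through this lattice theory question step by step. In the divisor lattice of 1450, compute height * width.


Height = length of longest chain minus 1; width = size of largest antichain.
A maximum chain: 1 | 29 | 145 | 725 | 1450  (height 4).
A maximum antichain: {10, 25, 58, 145}  (width 4).
Product = 4 * 4 = 16


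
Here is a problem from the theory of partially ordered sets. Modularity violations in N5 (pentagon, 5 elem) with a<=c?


Modular law: if a <= c then a v (b ^ c) = (a v b) ^ c.
Check all triples (a,b,c) with a <= c among 5 elements.
  e.g. a=a, b=c, c=b: lhs=a != rhs=b
Total violating triples: 1


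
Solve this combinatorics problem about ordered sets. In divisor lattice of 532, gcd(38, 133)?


Meet=gcd.
gcd(38,133)=19


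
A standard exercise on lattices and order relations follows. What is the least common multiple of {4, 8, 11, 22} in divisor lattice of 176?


In a divisor lattice, join = lcm (least common multiple).
Compute lcm iteratively: start with first element, then lcm(current, next).
Elements: [4, 8, 11, 22]
lcm(4,8) = 8
lcm(8,11) = 88
lcm(88,22) = 88
Final lcm = 88


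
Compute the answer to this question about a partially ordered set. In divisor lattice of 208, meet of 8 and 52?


In a divisor lattice, meet = gcd (greatest common divisor).
By Euclidean algorithm or factoring: gcd(8,52) = 4


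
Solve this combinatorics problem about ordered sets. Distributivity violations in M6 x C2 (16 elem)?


Distributive law: a ^ (b v c) = (a ^ b) v (a ^ c).
Check all 16^3 = 4096 ordered triples (a,b,c).
  e.g. a=(a1,0), b=(a2,0), c=(a3,0): lhs=(a1,0) != rhs=(0,0)
  e.g. a=(a1,0), b=(a2,0), c=(a3,1): lhs=(a1,0) != rhs=(0,0)
Total violating triples: 960


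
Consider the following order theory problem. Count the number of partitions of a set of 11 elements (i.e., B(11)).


B(n) = number of set partitions of an n-element set.
B(n) satisfies the recurrence: B(n+1) = sum_k C(n,k)*B(k).
B(11) = 678570


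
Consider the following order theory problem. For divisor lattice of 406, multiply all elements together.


Divisors of 406: [1, 2, 7, 14, 29, 58, 203, 406]
Product = n^(d(n)/2) = 406^(8/2)
Product = 27170906896


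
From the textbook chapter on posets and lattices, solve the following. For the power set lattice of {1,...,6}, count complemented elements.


An element a is complemented if some b has a meet b = bottom, a join b = top.
every subset A has complement S\A, so all elements are complemented.
Complemented elements: {}, {1}, {2}, {3}, {4}, {5}, ... (58 more)
Count: 64


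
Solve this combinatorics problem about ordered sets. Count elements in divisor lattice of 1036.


Divisors of 1036: [1, 2, 4, 7, 14, 28, 37, 74, 148, 259, 518, 1036]
Count: 12


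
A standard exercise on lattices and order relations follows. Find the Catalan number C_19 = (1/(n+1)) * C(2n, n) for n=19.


C(n) = C(2n, n) / (n+1).
C(38, 19) = 35345263800
C(19) = 35345263800 / 20 = 1767263190


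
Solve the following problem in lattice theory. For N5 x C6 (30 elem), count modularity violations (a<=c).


Modular law: if a <= c then a v (b ^ c) = (a v b) ^ c.
Check all triples (a,b,c) with a <= c among 30 elements.
  e.g. a=(a,0), b=(c,0), c=(b,0): lhs=(a,0) != rhs=(b,0)
  e.g. a=(a,0), b=(c,1), c=(b,0): lhs=(a,0) != rhs=(b,0)
Total violating triples: 126


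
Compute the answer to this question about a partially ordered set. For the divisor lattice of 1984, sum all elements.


sigma(n) = sum of divisors.
Divisors of 1984: [1, 2, 4, 8, 16, 31, 32, 62, 64, 124, 248, 496, 992, 1984]
Sum = 4064


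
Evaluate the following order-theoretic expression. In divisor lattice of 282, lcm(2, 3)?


Join=lcm.
gcd(2,3)=1
lcm=6


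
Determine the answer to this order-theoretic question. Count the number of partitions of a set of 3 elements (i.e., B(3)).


B(n) = number of set partitions of an n-element set.
B(n) satisfies the recurrence: B(n+1) = sum_k C(n,k)*B(k).
B(3) = 5


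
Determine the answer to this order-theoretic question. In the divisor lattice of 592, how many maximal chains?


A maximal chain goes from the minimum element to a maximal element via cover relations.
Counting all min-to-max paths in the cover graph.
Total maximal chains: 5


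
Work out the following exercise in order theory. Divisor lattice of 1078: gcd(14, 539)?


Meet=gcd.
gcd(14,539)=7


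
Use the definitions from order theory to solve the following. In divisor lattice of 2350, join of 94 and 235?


In a divisor lattice, join = lcm (least common multiple).
gcd(94,235) = 47
lcm(94,235) = 94*235/gcd = 22090/47 = 470


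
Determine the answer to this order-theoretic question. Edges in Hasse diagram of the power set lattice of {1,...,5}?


A cover relation a -< b holds when a < b with no c strictly between.
Cover relations:
  {} -< {1}
  {} -< {2}
  {} -< {3}
  {} -< {4}
  {} -< {5}
  {1} -< {1,2}
  {1} -< {1,3}
  {1} -< {1,4}
  ...72 more
Total: 80


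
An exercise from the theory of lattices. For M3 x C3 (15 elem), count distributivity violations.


Distributive law: a ^ (b v c) = (a ^ b) v (a ^ c).
Check all 15^3 = 3375 ordered triples (a,b,c).
  e.g. a=(a1,0), b=(a2,0), c=(a3,0): lhs=(a1,0) != rhs=(0,0)
  e.g. a=(a1,0), b=(a2,0), c=(a3,1): lhs=(a1,0) != rhs=(0,0)
Total violating triples: 162


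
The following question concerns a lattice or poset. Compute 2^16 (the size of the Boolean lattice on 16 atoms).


Power set = 2^n.
2^16 = 65536


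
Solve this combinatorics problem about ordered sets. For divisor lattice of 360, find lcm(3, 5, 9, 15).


In a divisor lattice, join = lcm (least common multiple).
Compute lcm iteratively: start with first element, then lcm(current, next).
Elements: [3, 5, 9, 15]
lcm(3,5) = 15
lcm(15,9) = 45
lcm(45,15) = 45
Final lcm = 45


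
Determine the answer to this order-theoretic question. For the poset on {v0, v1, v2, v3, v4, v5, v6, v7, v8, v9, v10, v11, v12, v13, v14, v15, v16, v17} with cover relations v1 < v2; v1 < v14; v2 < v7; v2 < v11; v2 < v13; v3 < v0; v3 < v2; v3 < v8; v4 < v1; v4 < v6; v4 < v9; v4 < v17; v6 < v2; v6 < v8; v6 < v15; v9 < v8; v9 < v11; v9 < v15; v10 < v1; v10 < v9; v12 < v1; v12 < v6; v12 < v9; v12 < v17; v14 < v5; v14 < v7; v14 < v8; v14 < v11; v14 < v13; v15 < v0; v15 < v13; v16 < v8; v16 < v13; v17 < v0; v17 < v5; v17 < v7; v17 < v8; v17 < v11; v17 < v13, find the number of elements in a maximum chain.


A chain is a totally ordered subset; we count the number of elements in a maximum chain.
Compute, for each element x, the size of the longest chain ending at x:
  v3: 1
  v4: 1
  v10: 1
  v12: 1
  v16: 1
  v6: 2
  ...
A maximum chain: v4 < v6 < v15 < v0
Number of elements in the longest chain: 4


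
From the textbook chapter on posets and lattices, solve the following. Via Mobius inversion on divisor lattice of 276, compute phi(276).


phi(n) = n * prod_{p|n} (1 - 1/p).
Prime divisors of 276: [2, 3, 23]
phi(276) = 276 * (1 - 1/2) * (1 - 1/3) * (1 - 1/23)
phi(276) = 88


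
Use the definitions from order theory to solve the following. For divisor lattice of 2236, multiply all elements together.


Divisors of 2236: [1, 2, 4, 13, 26, 43, 52, 86, 172, 559, 1118, 2236]
Product = n^(d(n)/2) = 2236^(12/2)
Product = 124977201386211905536


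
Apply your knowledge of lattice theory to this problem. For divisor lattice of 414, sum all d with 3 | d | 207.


Interval [3,207] in divisors of 414: [3, 9, 69, 207]
Sum = 288


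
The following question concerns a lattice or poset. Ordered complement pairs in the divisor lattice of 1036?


Complement pair (a,b): a meet b = bottom, a join b = top.
Here: gcd(a,b)=1 and lcm(a,b)=1036, i.e. a*b=1036 with a,b coprime.
Pairs found: (1,1036), (4,259), (7,148), (28,37), ... (4 more)
Total ordered pairs: 8


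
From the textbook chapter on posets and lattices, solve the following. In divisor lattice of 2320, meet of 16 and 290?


In a divisor lattice, meet = gcd (greatest common divisor).
By Euclidean algorithm or factoring: gcd(16,290) = 2


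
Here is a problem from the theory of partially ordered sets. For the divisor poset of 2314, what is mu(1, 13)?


In a divisor lattice, mu(a,b) = mu(b/a) where mu is the classical Mobius function.
b/a = 13/1 = 13
Prime factorization of 13: primes [13]
13 is squarefree with 1 prime factor(s), so mu(13) = (-1)^1 = -1


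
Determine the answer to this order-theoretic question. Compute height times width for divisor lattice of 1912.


Height = length of longest chain minus 1; width = size of largest antichain.
A maximum chain: 1 | 239 | 478 | 956 | 1912  (height 4).
A maximum antichain: {2, 239}  (width 2).
Product = 4 * 2 = 8


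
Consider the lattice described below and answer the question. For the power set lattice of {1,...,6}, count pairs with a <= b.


The order relation is {(a,b) : a <= b}, reflexive so it includes (a,a).
Examples: ({},{}), ({},{1,2}), ({},{1,2,3}), ({},{1,2,3,4}), ({},{1,2,3,4,5}), ...
Total ordered pairs: 729


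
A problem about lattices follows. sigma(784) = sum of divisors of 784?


sigma(n) = sum of divisors.
Divisors of 784: [1, 2, 4, 7, 8, 14, 16, 28, 49, 56, 98, 112, 196, 392, 784]
Sum = 1767


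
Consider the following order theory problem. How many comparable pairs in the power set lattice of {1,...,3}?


A comparable pair {a,b} has a < b or b < a in the order.
Count unordered pairs where one element is strictly below the other.
Examples: {{},{1}}, {{},{2}}, {{},{3}}, {{},{1,2}}, ...
Total comparable pairs: 19


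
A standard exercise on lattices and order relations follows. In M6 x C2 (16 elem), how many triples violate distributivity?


Distributive law: a ^ (b v c) = (a ^ b) v (a ^ c).
Check all 16^3 = 4096 ordered triples (a,b,c).
  e.g. a=(a1,0), b=(a2,0), c=(a3,0): lhs=(a1,0) != rhs=(0,0)
  e.g. a=(a1,0), b=(a2,0), c=(a3,1): lhs=(a1,0) != rhs=(0,0)
Total violating triples: 960


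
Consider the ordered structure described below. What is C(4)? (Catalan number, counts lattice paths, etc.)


C(n) = C(2n, n) / (n+1).
C(8, 4) = 70
C(4) = 70 / 5 = 14


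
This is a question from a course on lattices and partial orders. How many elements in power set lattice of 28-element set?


Power set = 2^n.
2^28 = 268435456


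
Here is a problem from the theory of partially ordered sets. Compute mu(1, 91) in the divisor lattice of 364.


In a divisor lattice, mu(a,b) = mu(b/a) where mu is the classical Mobius function.
b/a = 91/1 = 91
Prime factorization of 91: primes [7, 13]
91 is squarefree with 2 prime factor(s), so mu(91) = (-1)^2 = 1


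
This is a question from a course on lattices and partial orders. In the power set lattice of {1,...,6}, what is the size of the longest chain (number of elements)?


A chain is a totally ordered subset; we count the number of elements in a maximum chain.
Compute, for each element x, the size of the longest chain ending at x:
  {}: 1
  {1}: 2
  {2}: 2
  {3}: 2
  {4}: 2
  {5}: 2
  ...
A maximum chain: {} < {1} < {1,2} < {1,2,3} < {1,2,3,4} < {1,2,3,4,5} < {1,2,3,4,5,6}
Number of elements in the longest chain: 7


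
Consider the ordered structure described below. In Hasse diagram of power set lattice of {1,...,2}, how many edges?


A cover relation a -< b holds when a < b with no c strictly between.
Cover relations:
  {} -< {1}
  {} -< {2}
  {1} -< {1,2}
  {2} -< {1,2}
Total: 4


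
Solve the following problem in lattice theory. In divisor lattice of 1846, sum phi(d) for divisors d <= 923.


Divisors of 1846 up to 923: [1, 2, 13, 26, 71, 142, 923]
phi values: [1, 1, 12, 12, 70, 70, 840]
Sum = 1006


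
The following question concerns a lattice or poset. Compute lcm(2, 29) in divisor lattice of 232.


In a divisor lattice, join = lcm (least common multiple).
gcd(2,29) = 1
lcm(2,29) = 2*29/gcd = 58/1 = 58


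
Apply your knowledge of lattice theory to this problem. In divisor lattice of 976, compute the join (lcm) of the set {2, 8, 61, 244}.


In a divisor lattice, join = lcm (least common multiple).
Compute lcm iteratively: start with first element, then lcm(current, next).
Elements: [2, 8, 61, 244]
lcm(2,8) = 8
lcm(8,61) = 488
lcm(488,244) = 488
Final lcm = 488


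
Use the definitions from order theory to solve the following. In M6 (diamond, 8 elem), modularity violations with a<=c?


Modular law: if a <= c then a v (b ^ c) = (a v b) ^ c.
Check all triples (a,b,c) with a <= c among 8 elements.
This lattice is modular (diamonds M_m and their chain-products are modular).
Total violating triples: 0


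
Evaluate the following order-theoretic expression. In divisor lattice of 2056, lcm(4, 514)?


Join=lcm.
gcd(4,514)=2
lcm=1028


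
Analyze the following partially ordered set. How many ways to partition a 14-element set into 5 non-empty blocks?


S(n,k) = k*S(n-1,k) + S(n-1,k-1).
S(13,5) = 7508501, S(13,4) = 2532530
S(14,5) = 5*7508501 + 2532530 = 37542505 + 2532530
S(14,5) = 40075035


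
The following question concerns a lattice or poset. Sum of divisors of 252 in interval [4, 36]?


Interval [4,36] in divisors of 252: [4, 12, 36]
Sum = 52


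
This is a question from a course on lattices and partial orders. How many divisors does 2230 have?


Divisors of 2230: [1, 2, 5, 10, 223, 446, 1115, 2230]
Count: 8


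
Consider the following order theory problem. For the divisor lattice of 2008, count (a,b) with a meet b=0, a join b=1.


Complement pair (a,b): a meet b = bottom, a join b = top.
Here: gcd(a,b)=1 and lcm(a,b)=2008, i.e. a*b=2008 with a,b coprime.
Pairs found: (1,2008), (8,251), (251,8), (2008,1)
Total ordered pairs: 4


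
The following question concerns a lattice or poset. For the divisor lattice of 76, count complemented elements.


An element a is complemented if some b has a meet b = bottom, a join b = top.
a is complemented iff gcd(a, n/a)=1, i.e. a is a unitary divisor of 76.
Complemented elements: 1, 4, 19, 76
Count: 4


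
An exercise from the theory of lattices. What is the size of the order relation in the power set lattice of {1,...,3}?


The order relation is {(a,b) : a <= b}, reflexive so it includes (a,a).
Examples: ({},{}), ({},{1,2}), ({},{1,2,3}), ({},{1,3}), ({},{1}), ...
Total ordered pairs: 27


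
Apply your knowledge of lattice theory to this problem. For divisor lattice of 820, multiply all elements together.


Divisors of 820: [1, 2, 4, 5, 10, 20, 41, 82, 164, 205, 410, 820]
Product = n^(d(n)/2) = 820^(12/2)
Product = 304006671424000000


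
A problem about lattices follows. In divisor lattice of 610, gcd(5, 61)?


Meet=gcd.
gcd(5,61)=1


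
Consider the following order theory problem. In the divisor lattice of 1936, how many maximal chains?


A maximal chain goes from the minimum element to a maximal element via cover relations.
Counting all min-to-max paths in the cover graph.
Total maximal chains: 15


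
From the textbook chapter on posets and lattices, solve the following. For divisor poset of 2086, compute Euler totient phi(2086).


phi(n) = n * prod_{p|n} (1 - 1/p).
Prime divisors of 2086: [2, 7, 149]
phi(2086) = 2086 * (1 - 1/2) * (1 - 1/7) * (1 - 1/149)
phi(2086) = 888


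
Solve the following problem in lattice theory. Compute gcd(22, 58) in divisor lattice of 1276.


In a divisor lattice, meet = gcd (greatest common divisor).
By Euclidean algorithm or factoring: gcd(22,58) = 2


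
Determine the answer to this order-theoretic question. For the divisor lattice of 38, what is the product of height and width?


Height = length of longest chain minus 1; width = size of largest antichain.
A maximum chain: 1 | 19 | 38  (height 2).
A maximum antichain: {2, 19}  (width 2).
Product = 2 * 2 = 4


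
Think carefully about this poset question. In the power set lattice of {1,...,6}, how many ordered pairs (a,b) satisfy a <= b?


The order relation is {(a,b) : a <= b}, reflexive so it includes (a,a).
Examples: ({},{}), ({},{1,2}), ({},{1,2,3}), ({},{1,2,3,4}), ({},{1,2,3,4,5}), ...
Total ordered pairs: 729


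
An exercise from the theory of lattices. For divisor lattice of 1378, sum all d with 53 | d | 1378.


Interval [53,1378] in divisors of 1378: [53, 106, 689, 1378]
Sum = 2226


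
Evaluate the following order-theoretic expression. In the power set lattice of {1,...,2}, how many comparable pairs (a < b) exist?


A comparable pair {a,b} has a < b or b < a in the order.
Count unordered pairs where one element is strictly below the other.
Examples: {{},{1}}, {{},{2}}, {{},{1,2}}, {{1},{1,2}}, ...
Total comparable pairs: 5


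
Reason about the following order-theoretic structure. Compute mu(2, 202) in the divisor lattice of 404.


In a divisor lattice, mu(a,b) = mu(b/a) where mu is the classical Mobius function.
b/a = 202/2 = 101
Prime factorization of 101: primes [101]
101 is squarefree with 1 prime factor(s), so mu(101) = (-1)^1 = -1


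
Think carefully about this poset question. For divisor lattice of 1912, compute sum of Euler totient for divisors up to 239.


Divisors of 1912 up to 239: [1, 2, 4, 8, 239]
phi values: [1, 1, 2, 4, 238]
Sum = 246


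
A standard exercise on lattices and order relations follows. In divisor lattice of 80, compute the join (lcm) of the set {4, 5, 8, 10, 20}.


In a divisor lattice, join = lcm (least common multiple).
Compute lcm iteratively: start with first element, then lcm(current, next).
Elements: [4, 5, 8, 10, 20]
lcm(4,5) = 20
lcm(20,8) = 40
lcm(40,10) = 40
lcm(40,20) = 40
Final lcm = 40


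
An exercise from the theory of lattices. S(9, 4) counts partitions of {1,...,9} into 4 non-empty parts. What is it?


S(n,k) = k*S(n-1,k) + S(n-1,k-1).
S(8,4) = 1701, S(8,3) = 966
S(9,4) = 4*1701 + 966 = 6804 + 966
S(9,4) = 7770


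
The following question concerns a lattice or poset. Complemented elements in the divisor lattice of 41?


An element a is complemented if some b has a meet b = bottom, a join b = top.
a is complemented iff gcd(a, n/a)=1, i.e. a is a unitary divisor of 41.
Complemented elements: 1, 41
Count: 2


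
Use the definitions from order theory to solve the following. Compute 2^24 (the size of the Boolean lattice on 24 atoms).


Power set = 2^n.
2^24 = 16777216


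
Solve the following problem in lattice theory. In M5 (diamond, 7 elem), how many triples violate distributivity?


Distributive law: a ^ (b v c) = (a ^ b) v (a ^ c).
Check all 7^3 = 343 ordered triples (a,b,c).
  e.g. a=a1, b=a2, c=a3: lhs=a1 != rhs=0
  e.g. a=a1, b=a2, c=a4: lhs=a1 != rhs=0
Total violating triples: 60


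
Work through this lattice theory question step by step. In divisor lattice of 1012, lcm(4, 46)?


Join=lcm.
gcd(4,46)=2
lcm=92


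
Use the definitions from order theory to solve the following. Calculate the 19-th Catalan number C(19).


C(n) = C(2n, n) / (n+1).
C(38, 19) = 35345263800
C(19) = 35345263800 / 20 = 1767263190


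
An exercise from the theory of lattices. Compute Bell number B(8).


B(n) = number of set partitions of an n-element set.
B(n) satisfies the recurrence: B(n+1) = sum_k C(n,k)*B(k).
B(8) = 4140


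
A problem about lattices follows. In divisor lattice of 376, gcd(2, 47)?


Meet=gcd.
gcd(2,47)=1


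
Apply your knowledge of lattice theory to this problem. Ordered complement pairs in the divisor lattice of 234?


Complement pair (a,b): a meet b = bottom, a join b = top.
Here: gcd(a,b)=1 and lcm(a,b)=234, i.e. a*b=234 with a,b coprime.
Pairs found: (1,234), (2,117), (9,26), (13,18), ... (4 more)
Total ordered pairs: 8


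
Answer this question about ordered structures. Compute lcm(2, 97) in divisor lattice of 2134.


In a divisor lattice, join = lcm (least common multiple).
gcd(2,97) = 1
lcm(2,97) = 2*97/gcd = 194/1 = 194


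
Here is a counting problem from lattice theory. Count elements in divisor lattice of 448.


Divisors of 448: [1, 2, 4, 7, 8, 14, 16, 28, 32, 56, 64, 112, 224, 448]
Count: 14


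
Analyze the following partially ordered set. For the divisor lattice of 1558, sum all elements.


sigma(n) = sum of divisors.
Divisors of 1558: [1, 2, 19, 38, 41, 82, 779, 1558]
Sum = 2520


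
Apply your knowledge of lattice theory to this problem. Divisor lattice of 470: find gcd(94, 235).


In a divisor lattice, meet = gcd (greatest common divisor).
By Euclidean algorithm or factoring: gcd(94,235) = 47


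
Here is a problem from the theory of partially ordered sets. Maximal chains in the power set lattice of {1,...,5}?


A maximal chain goes from the minimum element to a maximal element via cover relations.
Counting all min-to-max paths in the cover graph.
Total maximal chains: 120


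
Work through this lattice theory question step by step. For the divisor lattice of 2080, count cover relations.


A cover relation a -< b holds when a < b with no c strictly between.
Cover relations:
  1 -< 2
  1 -< 5
  1 -< 13
  2 -< 4
  2 -< 10
  2 -< 26
  4 -< 8
  4 -< 20
  ...36 more
Total: 44


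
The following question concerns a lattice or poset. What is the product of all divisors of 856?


Divisors of 856: [1, 2, 4, 8, 107, 214, 428, 856]
Product = n^(d(n)/2) = 856^(8/2)
Product = 536902045696


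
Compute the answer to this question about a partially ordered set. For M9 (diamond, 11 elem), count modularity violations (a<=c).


Modular law: if a <= c then a v (b ^ c) = (a v b) ^ c.
Check all triples (a,b,c) with a <= c among 11 elements.
This lattice is modular (diamonds M_m and their chain-products are modular).
Total violating triples: 0


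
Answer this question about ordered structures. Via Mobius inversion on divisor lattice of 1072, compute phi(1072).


phi(n) = n * prod_{p|n} (1 - 1/p).
Prime divisors of 1072: [2, 67]
phi(1072) = 1072 * (1 - 1/2) * (1 - 1/67)
phi(1072) = 528


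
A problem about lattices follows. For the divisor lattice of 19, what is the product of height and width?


Height = length of longest chain minus 1; width = size of largest antichain.
A maximum chain: 1 | 19  (height 1).
A maximum antichain: {1}  (width 1).
Product = 1 * 1 = 1


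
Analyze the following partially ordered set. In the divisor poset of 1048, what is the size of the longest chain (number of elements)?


A chain is a totally ordered subset; we count the number of elements in a maximum chain.
Compute, for each element x, the size of the longest chain ending at x:
  1: 1
  2: 2
  131: 2
  4: 3
  8: 4
  262: 3
  ...
A maximum chain: 1 < 2 < 4 < 8 < 1048
Number of elements in the longest chain: 5


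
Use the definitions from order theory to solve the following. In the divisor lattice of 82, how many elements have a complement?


An element a is complemented if some b has a meet b = bottom, a join b = top.
a is complemented iff gcd(a, n/a)=1, i.e. a is a unitary divisor of 82.
Complemented elements: 1, 2, 41, 82
Count: 4


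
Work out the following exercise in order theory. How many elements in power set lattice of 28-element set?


Power set = 2^n.
2^28 = 268435456


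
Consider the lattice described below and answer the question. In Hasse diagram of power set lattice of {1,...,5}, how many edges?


A cover relation a -< b holds when a < b with no c strictly between.
Cover relations:
  {} -< {1}
  {} -< {2}
  {} -< {3}
  {} -< {4}
  {} -< {5}
  {1} -< {1,2}
  {1} -< {1,3}
  {1} -< {1,4}
  ...72 more
Total: 80


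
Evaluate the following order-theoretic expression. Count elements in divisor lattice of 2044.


Divisors of 2044: [1, 2, 4, 7, 14, 28, 73, 146, 292, 511, 1022, 2044]
Count: 12


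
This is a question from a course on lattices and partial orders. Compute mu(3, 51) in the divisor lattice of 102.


In a divisor lattice, mu(a,b) = mu(b/a) where mu is the classical Mobius function.
b/a = 51/3 = 17
Prime factorization of 17: primes [17]
17 is squarefree with 1 prime factor(s), so mu(17) = (-1)^1 = -1


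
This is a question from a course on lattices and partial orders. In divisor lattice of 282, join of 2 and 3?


In a divisor lattice, join = lcm (least common multiple).
gcd(2,3) = 1
lcm(2,3) = 2*3/gcd = 6/1 = 6


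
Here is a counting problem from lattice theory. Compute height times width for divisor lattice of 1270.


Height = length of longest chain minus 1; width = size of largest antichain.
A maximum chain: 1 | 127 | 635 | 1270  (height 3).
A maximum antichain: {2, 5, 127}  (width 3).
Product = 3 * 3 = 9


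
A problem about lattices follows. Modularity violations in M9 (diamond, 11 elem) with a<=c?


Modular law: if a <= c then a v (b ^ c) = (a v b) ^ c.
Check all triples (a,b,c) with a <= c among 11 elements.
This lattice is modular (diamonds M_m and their chain-products are modular).
Total violating triples: 0


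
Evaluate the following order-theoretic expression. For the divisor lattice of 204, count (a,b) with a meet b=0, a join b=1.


Complement pair (a,b): a meet b = bottom, a join b = top.
Here: gcd(a,b)=1 and lcm(a,b)=204, i.e. a*b=204 with a,b coprime.
Pairs found: (1,204), (3,68), (4,51), (12,17), ... (4 more)
Total ordered pairs: 8


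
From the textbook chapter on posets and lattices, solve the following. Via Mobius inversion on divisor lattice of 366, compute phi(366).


phi(n) = n * prod_{p|n} (1 - 1/p).
Prime divisors of 366: [2, 3, 61]
phi(366) = 366 * (1 - 1/2) * (1 - 1/3) * (1 - 1/61)
phi(366) = 120


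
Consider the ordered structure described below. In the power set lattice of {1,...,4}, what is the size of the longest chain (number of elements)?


A chain is a totally ordered subset; we count the number of elements in a maximum chain.
Compute, for each element x, the size of the longest chain ending at x:
  {}: 1
  {1}: 2
  {2}: 2
  {3}: 2
  {4}: 2
  {1,2}: 3
  ...
A maximum chain: {} < {1} < {1,2} < {1,2,3} < {1,2,3,4}
Number of elements in the longest chain: 5


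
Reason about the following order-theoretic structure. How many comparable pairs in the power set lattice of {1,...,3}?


A comparable pair {a,b} has a < b or b < a in the order.
Count unordered pairs where one element is strictly below the other.
Examples: {{},{1}}, {{},{2}}, {{},{3}}, {{},{1,2}}, ...
Total comparable pairs: 19


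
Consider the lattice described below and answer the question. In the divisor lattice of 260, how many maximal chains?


A maximal chain goes from the minimum element to a maximal element via cover relations.
Counting all min-to-max paths in the cover graph.
Total maximal chains: 12


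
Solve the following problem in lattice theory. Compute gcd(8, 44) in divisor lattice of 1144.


In a divisor lattice, meet = gcd (greatest common divisor).
By Euclidean algorithm or factoring: gcd(8,44) = 4


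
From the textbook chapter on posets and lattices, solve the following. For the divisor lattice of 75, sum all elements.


sigma(n) = sum of divisors.
Divisors of 75: [1, 3, 5, 15, 25, 75]
Sum = 124


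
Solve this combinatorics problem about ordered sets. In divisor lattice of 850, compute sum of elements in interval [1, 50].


Interval [1,50] in divisors of 850: [1, 2, 5, 10, 25, 50]
Sum = 93


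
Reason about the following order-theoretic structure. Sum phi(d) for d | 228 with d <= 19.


Divisors of 228 up to 19: [1, 2, 3, 4, 6, 12, 19]
phi values: [1, 1, 2, 2, 2, 4, 18]
Sum = 30


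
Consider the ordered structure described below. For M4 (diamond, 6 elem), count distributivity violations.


Distributive law: a ^ (b v c) = (a ^ b) v (a ^ c).
Check all 6^3 = 216 ordered triples (a,b,c).
  e.g. a=a1, b=a2, c=a3: lhs=a1 != rhs=0
  e.g. a=a1, b=a2, c=a4: lhs=a1 != rhs=0
Total violating triples: 24


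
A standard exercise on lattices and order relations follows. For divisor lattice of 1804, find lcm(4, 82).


In a divisor lattice, join = lcm (least common multiple).
Compute lcm iteratively: start with first element, then lcm(current, next).
Elements: [4, 82]
lcm(4,82) = 164
Final lcm = 164


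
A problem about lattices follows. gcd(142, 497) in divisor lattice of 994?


Meet=gcd.
gcd(142,497)=71


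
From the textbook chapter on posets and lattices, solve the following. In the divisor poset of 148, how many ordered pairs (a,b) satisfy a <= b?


The order relation is {(a,b) : a <= b}, reflexive so it includes (a,a).
Examples: (1,1), (1,148), (1,2), (1,37), (1,4), ...
Total ordered pairs: 18


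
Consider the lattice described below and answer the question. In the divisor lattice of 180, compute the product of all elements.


Divisors of 180: [1, 2, 3, 4, 5, 6, 9, 10, 12, 15, 18, 20, 30, 36, 45, 60, 90, 180]
Product = n^(d(n)/2) = 180^(18/2)
Product = 198359290368000000000


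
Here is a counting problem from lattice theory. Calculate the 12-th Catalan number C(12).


C(n) = C(2n, n) / (n+1).
C(24, 12) = 2704156
C(12) = 2704156 / 13 = 208012


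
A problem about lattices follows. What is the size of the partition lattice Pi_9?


B(n) = number of set partitions of an n-element set.
B(n) satisfies the recurrence: B(n+1) = sum_k C(n,k)*B(k).
B(9) = 21147


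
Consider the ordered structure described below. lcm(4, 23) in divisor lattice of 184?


Join=lcm.
gcd(4,23)=1
lcm=92


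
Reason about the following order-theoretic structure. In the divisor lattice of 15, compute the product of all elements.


Divisors of 15: [1, 3, 5, 15]
Product = n^(d(n)/2) = 15^(4/2)
Product = 225


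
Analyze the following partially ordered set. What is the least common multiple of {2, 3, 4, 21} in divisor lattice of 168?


In a divisor lattice, join = lcm (least common multiple).
Compute lcm iteratively: start with first element, then lcm(current, next).
Elements: [2, 3, 4, 21]
lcm(2,3) = 6
lcm(6,4) = 12
lcm(12,21) = 84
Final lcm = 84


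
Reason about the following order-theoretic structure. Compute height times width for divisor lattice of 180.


Height = length of longest chain minus 1; width = size of largest antichain.
A maximum chain: 1 | 5 | 15 | 45 | 90 | 180  (height 5).
A maximum antichain: {4, 6, 9, 10, 15}  (width 5).
Product = 5 * 5 = 25


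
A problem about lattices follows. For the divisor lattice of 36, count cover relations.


A cover relation a -< b holds when a < b with no c strictly between.
Cover relations:
  1 -< 2
  1 -< 3
  2 -< 4
  2 -< 6
  3 -< 6
  3 -< 9
  4 -< 12
  6 -< 12
  ...4 more
Total: 12


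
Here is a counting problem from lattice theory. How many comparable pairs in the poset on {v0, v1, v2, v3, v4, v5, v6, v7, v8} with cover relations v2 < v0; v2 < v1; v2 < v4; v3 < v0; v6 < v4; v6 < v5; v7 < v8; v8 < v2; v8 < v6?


A comparable pair {a,b} has a < b or b < a in the order.
Count unordered pairs where one element is strictly below the other.
Examples: {v0,v2}, {v0,v3}, {v0,v7}, {v0,v8}, ...
Total comparable pairs: 19


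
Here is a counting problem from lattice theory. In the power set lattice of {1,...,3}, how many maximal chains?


A maximal chain goes from the minimum element to a maximal element via cover relations.
Counting all min-to-max paths in the cover graph.
Total maximal chains: 6


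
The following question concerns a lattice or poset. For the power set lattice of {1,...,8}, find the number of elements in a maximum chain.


A chain is a totally ordered subset; we count the number of elements in a maximum chain.
Compute, for each element x, the size of the longest chain ending at x:
  {}: 1
  {1}: 2
  {2}: 2
  {3}: 2
  {4}: 2
  {5}: 2
  ...
A maximum chain: {} < {1} < {1,2} < {1,2,3} < {1,2,3,4} < {1,2,3,4,5} < {1,2,3,4,5,6} < {1,2,3,4,5,6,7} < {1,2,3,4,5,6,7,8}
Number of elements in the longest chain: 9


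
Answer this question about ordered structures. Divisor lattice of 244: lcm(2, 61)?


Join=lcm.
gcd(2,61)=1
lcm=122


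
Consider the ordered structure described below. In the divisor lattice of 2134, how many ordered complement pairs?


Complement pair (a,b): a meet b = bottom, a join b = top.
Here: gcd(a,b)=1 and lcm(a,b)=2134, i.e. a*b=2134 with a,b coprime.
Pairs found: (1,2134), (2,1067), (11,194), (22,97), ... (4 more)
Total ordered pairs: 8


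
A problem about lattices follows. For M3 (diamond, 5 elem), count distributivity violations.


Distributive law: a ^ (b v c) = (a ^ b) v (a ^ c).
Check all 5^3 = 125 ordered triples (a,b,c).
  e.g. a=a1, b=a2, c=a3: lhs=a1 != rhs=0
  e.g. a=a1, b=a3, c=a2: lhs=a1 != rhs=0
Total violating triples: 6


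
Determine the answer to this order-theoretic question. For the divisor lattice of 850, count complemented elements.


An element a is complemented if some b has a meet b = bottom, a join b = top.
a is complemented iff gcd(a, n/a)=1, i.e. a is a unitary divisor of 850.
Complemented elements: 1, 2, 17, 25, 34, 50, ... (2 more)
Count: 8


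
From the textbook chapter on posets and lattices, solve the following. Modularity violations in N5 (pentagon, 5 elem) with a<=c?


Modular law: if a <= c then a v (b ^ c) = (a v b) ^ c.
Check all triples (a,b,c) with a <= c among 5 elements.
  e.g. a=a, b=c, c=b: lhs=a != rhs=b
Total violating triples: 1


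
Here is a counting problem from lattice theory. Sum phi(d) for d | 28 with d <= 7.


Divisors of 28 up to 7: [1, 2, 4, 7]
phi values: [1, 1, 2, 6]
Sum = 10


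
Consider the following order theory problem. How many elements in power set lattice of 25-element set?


Power set = 2^n.
2^25 = 33554432


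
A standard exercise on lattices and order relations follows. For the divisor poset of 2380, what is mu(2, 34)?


In a divisor lattice, mu(a,b) = mu(b/a) where mu is the classical Mobius function.
b/a = 34/2 = 17
Prime factorization of 17: primes [17]
17 is squarefree with 1 prime factor(s), so mu(17) = (-1)^1 = -1


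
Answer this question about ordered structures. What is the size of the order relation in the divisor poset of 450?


The order relation is {(a,b) : a <= b}, reflexive so it includes (a,a).
Examples: (1,1), (1,10), (1,15), (1,150), (1,18), ...
Total ordered pairs: 108


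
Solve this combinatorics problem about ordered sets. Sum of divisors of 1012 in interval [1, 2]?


Interval [1,2] in divisors of 1012: [1, 2]
Sum = 3


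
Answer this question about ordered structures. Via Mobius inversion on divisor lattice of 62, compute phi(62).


phi(n) = n * prod_{p|n} (1 - 1/p).
Prime divisors of 62: [2, 31]
phi(62) = 62 * (1 - 1/2) * (1 - 1/31)
phi(62) = 30


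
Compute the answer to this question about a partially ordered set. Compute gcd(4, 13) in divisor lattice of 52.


In a divisor lattice, meet = gcd (greatest common divisor).
By Euclidean algorithm or factoring: gcd(4,13) = 1


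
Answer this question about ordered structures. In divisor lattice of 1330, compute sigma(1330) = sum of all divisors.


sigma(n) = sum of divisors.
Divisors of 1330: [1, 2, 5, 7, 10, 14, 19, 35, 38, 70, 95, 133, 190, 266, 665, 1330]
Sum = 2880


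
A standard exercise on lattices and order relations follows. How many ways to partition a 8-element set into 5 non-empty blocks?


S(n,k) = k*S(n-1,k) + S(n-1,k-1).
S(7,5) = 140, S(7,4) = 350
S(8,5) = 5*140 + 350 = 700 + 350
S(8,5) = 1050


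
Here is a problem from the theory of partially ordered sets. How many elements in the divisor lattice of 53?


Divisors of 53: [1, 53]
Count: 2


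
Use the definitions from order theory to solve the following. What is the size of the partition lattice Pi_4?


B(n) = number of set partitions of an n-element set.
B(n) satisfies the recurrence: B(n+1) = sum_k C(n,k)*B(k).
B(4) = 15


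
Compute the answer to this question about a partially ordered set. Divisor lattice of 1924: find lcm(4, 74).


In a divisor lattice, join = lcm (least common multiple).
gcd(4,74) = 2
lcm(4,74) = 4*74/gcd = 296/2 = 148


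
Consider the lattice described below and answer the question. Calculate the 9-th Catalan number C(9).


C(n) = C(2n, n) / (n+1).
C(18, 9) = 48620
C(9) = 48620 / 10 = 4862


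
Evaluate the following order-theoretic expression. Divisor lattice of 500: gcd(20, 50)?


Meet=gcd.
gcd(20,50)=10


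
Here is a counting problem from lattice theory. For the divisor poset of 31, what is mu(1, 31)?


In a divisor lattice, mu(a,b) = mu(b/a) where mu is the classical Mobius function.
b/a = 31/1 = 31
Prime factorization of 31: primes [31]
31 is squarefree with 1 prime factor(s), so mu(31) = (-1)^1 = -1


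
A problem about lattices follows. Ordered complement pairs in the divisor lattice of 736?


Complement pair (a,b): a meet b = bottom, a join b = top.
Here: gcd(a,b)=1 and lcm(a,b)=736, i.e. a*b=736 with a,b coprime.
Pairs found: (1,736), (23,32), (32,23), (736,1)
Total ordered pairs: 4


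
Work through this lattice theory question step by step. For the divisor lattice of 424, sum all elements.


sigma(n) = sum of divisors.
Divisors of 424: [1, 2, 4, 8, 53, 106, 212, 424]
Sum = 810


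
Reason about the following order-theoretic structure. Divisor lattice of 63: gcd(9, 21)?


Meet=gcd.
gcd(9,21)=3


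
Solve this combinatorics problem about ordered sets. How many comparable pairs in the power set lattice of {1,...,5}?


A comparable pair {a,b} has a < b or b < a in the order.
Count unordered pairs where one element is strictly below the other.
Examples: {{},{1}}, {{},{2}}, {{},{3}}, {{},{4}}, ...
Total comparable pairs: 211


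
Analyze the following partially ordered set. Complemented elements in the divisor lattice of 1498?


An element a is complemented if some b has a meet b = bottom, a join b = top.
a is complemented iff gcd(a, n/a)=1, i.e. a is a unitary divisor of 1498.
Complemented elements: 1, 2, 7, 14, 107, 214, ... (2 more)
Count: 8


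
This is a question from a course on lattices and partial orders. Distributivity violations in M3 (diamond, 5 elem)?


Distributive law: a ^ (b v c) = (a ^ b) v (a ^ c).
Check all 5^3 = 125 ordered triples (a,b,c).
  e.g. a=a1, b=a2, c=a3: lhs=a1 != rhs=0
  e.g. a=a1, b=a3, c=a2: lhs=a1 != rhs=0
Total violating triples: 6
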